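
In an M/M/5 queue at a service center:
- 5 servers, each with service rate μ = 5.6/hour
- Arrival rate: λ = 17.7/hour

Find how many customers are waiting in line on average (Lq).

Traffic intensity: ρ = λ/(cμ) = 17.7/(5×5.6) = 0.6321
Since ρ = 0.6321 < 1, system is stable.
Offered load a = λ/μ = cρ = 17.7/5.6 = 3.1607
P₀ = [ Σₙ₌₀^4 aⁿ/n! + a^5/(5!(1-ρ)) ]⁻¹
Σ = a^0/0! + a^1/1! + a^2/2! + a^3/3! + a^4/4! = 1.00000 + 3.16071 + 4.99506 + 5.26265 + 4.15843 = 18.5769
a^5/(5!(1-ρ)) = 315.4469/(120 × 0.36786) = 7.1460
P₀ = 1/(18.5769 + 7.1460) = 0.03888
Lq = P₀·a^5·ρ / (5!(1-ρ)²) = 0.038876 × 315.4469 × 0.63214 / (120 × 0.13532) = 0.4774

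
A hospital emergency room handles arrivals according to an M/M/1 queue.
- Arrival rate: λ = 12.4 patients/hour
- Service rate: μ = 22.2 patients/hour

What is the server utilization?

Server utilization: ρ = λ/μ
ρ = 12.4/22.2 = 0.5586
The server is busy 55.86% of the time.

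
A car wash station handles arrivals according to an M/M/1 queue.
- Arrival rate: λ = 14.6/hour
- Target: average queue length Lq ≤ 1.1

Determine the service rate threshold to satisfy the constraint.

For M/M/1: Lq = λ²/(μ(μ-λ))
Need Lq ≤ 1.1, i.e. μ(μ-λ) ≥ λ²/1.1
μ² - 14.6μ - 213.16/1.1 ≥ 0  →  μ² - 14.6μ - 193.78182 ≥ 0
Quadratic formula (positive root): μ = [λ + √(λ² + 4×193.78182)]/2
Discriminant: 213.16 + 4×193.78182 = 988.2873, √988.2873 = 31.4370
μ ≥ (14.6 + 31.4370)/2 = 23.0185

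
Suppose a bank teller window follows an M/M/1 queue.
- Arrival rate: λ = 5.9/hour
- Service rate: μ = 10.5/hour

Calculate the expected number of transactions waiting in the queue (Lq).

ρ = λ/μ = 5.9/10.5 = 0.5619
For M/M/1: Lq = λ²/(μ(μ-λ))
Lq = 34.81/(10.5 × 4.60)
Lq = 0.7207 transactions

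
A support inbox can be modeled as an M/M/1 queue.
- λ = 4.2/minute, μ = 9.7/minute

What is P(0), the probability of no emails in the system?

ρ = λ/μ = 4.2/9.7 = 0.4330
P(0) = 1 - ρ = 1 - 0.4330 = 0.5670
The server is idle 56.70% of the time.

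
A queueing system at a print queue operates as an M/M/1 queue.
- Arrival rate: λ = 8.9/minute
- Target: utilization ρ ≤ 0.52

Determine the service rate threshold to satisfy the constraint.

ρ = λ/μ, so μ = λ/ρ
μ ≥ 8.9/0.52 = 17.1154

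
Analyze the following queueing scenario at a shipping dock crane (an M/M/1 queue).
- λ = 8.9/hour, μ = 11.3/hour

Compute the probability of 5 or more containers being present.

ρ = λ/μ = 8.9/11.3 = 0.7876
P(N ≥ n) = ρⁿ
P(N ≥ 5) = 0.7876^5
P(N ≥ 5) = 0.3031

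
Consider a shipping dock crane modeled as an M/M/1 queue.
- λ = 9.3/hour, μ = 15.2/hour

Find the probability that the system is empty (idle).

ρ = λ/μ = 9.3/15.2 = 0.6118
P(0) = 1 - ρ = 1 - 0.6118 = 0.3882
The server is idle 38.82% of the time.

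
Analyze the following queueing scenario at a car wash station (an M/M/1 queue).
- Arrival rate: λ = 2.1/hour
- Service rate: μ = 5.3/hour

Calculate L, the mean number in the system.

ρ = λ/μ = 2.1/5.3 = 0.3962
For M/M/1: L = λ/(μ-λ)
L = 2.1/(5.3-2.1) = 2.1/3.20
L = 0.6563 cars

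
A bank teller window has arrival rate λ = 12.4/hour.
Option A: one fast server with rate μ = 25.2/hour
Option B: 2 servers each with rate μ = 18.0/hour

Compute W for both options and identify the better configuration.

Option A: single server μ = 25.2 (M/M/1)
  ρ_A = 12.4/25.2 = 0.4921
  W_A = 1/(μ-λ) = 1/(25.2-12.4) = 1/12.80 = 0.07812

Option B: 2 servers μ = 18.0 (M/M/2)
  ρ_B = λ/(cμ) = 12.4/(2×18.0) = 0.3444
  Offered load a = λ/μ = cρ = 12.4/18.0 = 0.6889
  P₀ = [ Σₙ₌₀^1 aⁿ/n! + a^2/(2!(1-ρ)) ]⁻¹
  Σ = a^0/0! + a^1/1! = 1.0000 + 0.6889 = 1.6889
  a^2/(2!(1-ρ)) = 0.4746/(2 × 0.6556) = 0.3620
  P₀ = 1/(1.6889 + 0.3620) = 0.4876
  Lq = P₀·a^2·ρ / (2!(1-ρ)²) = 0.48760 × 0.47457 × 0.34444 / (2 × 0.42975) = 0.09273
  Wq_B = Lq/λ = 0.092733/12.4 = 0.0074785
  W_B = Wq_B + 1/μ = 0.0074785 + 0.055556 = 0.06303

Since W_B = 0.06303 < W_A = 0.07812, Option B (multiple servers) has the shorter time in system.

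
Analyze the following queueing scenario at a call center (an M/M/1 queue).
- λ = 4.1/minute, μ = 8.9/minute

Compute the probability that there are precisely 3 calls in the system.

ρ = λ/μ = 4.1/8.9 = 0.4607
P(n) = (1-ρ)ρⁿ
P(3) = (1-0.4607) × 0.4607^3
P(3) = 0.5393 × 0.09778
P(3) = 0.05273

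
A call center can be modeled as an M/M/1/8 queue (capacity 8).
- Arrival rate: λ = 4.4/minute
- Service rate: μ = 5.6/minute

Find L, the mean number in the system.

ρ = λ/μ = 4.4/5.6 = 0.78571
P₀ = (1-ρ)/(1-ρ^(K+1)) = (1-0.78571)/(1-0.78571^9) = 0.2143/0.8859 = 0.2419
P_K = P₀×ρ^K = 0.24189 × 0.78571^8 = 0.24189 × 0.14524 = 0.03513
L = ρ[1 - (K+1)ρ^K + Kρ^(K+1)] / [(1-ρ)(1-ρ^(K+1))]
L = 0.78571 × (1 - 9×0.145244 + 8×0.114120) / ((1 - 0.78571) × (1 - 0.114120)) = 2.5072 calls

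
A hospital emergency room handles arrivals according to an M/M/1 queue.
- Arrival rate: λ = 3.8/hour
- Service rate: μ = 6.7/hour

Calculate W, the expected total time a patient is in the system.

First, compute utilization: ρ = λ/μ = 3.8/6.7 = 0.5672
For M/M/1: W = 1/(μ-λ)
W = 1/(6.7-3.8) = 1/2.90
W = 0.3448 hours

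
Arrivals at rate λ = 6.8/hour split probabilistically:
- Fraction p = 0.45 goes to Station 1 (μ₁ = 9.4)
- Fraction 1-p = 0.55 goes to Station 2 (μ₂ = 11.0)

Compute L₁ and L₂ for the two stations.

Effective rates: λ₁ = 6.8×0.45 = 3.06, λ₂ = 6.8×0.55 = 3.74
Station 1: ρ₁ = 3.06/9.4 = 0.3255, L₁ = ρ₁/(1-ρ₁) = 0.3255/(1-0.3255) = 0.4826
Station 2: ρ₂ = 3.74/11.0 = 0.3400, L₂ = ρ₂/(1-ρ₂) = 0.3400/(1-0.3400) = 0.5152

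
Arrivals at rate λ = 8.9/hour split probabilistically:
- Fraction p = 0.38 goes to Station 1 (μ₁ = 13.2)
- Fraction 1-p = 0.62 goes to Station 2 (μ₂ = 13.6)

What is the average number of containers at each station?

Effective rates: λ₁ = 8.9×0.38 = 3.382, λ₂ = 8.9×0.62 = 5.518
Station 1: ρ₁ = 3.382/13.2 = 0.25621, L₁ = ρ₁/(1-ρ₁) = 0.25621/(1-0.25621) = 0.3445
Station 2: ρ₂ = 5.518/13.6 = 0.40574, L₂ = ρ₂/(1-ρ₂) = 0.40574/(1-0.40574) = 0.6828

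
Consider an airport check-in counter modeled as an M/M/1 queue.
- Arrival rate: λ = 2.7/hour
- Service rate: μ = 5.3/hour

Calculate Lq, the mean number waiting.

ρ = λ/μ = 2.7/5.3 = 0.5094
For M/M/1: Lq = λ²/(μ(μ-λ))
Lq = 7.29/(5.3 × 2.60)
Lq = 0.5290 passengers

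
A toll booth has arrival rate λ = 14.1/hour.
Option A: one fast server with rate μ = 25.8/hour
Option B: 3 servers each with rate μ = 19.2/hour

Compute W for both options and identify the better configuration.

Option A: single server μ = 25.8 (M/M/1)
  ρ_A = 14.1/25.8 = 0.5465
  W_A = 1/(μ-λ) = 1/(25.8-14.1) = 1/11.70 = 0.08547

Option B: 3 servers μ = 19.2 (M/M/3)
  ρ_B = λ/(cμ) = 14.1/(3×19.2) = 0.2448
  Offered load a = λ/μ = cρ = 14.1/19.2 = 0.7344
  P₀ = [ Σₙ₌₀^2 aⁿ/n! + a^3/(3!(1-ρ)) ]⁻¹
  Σ = a^0/0! + a^1/1! + a^2/2! = 1.0000 + 0.73438 + 0.26965 = 2.0040
  a^3/(3!(1-ρ)) = 0.39605/(6 × 0.75521) = 0.08740
  P₀ = 1/(2.0040 + 0.08740) = 0.4781
  Lq = P₀·a^3·ρ / (3!(1-ρ)²) = 0.4781 × 0.3961 × 0.2448 / (6 × 0.5703) = 0.01355
  Wq_B = Lq/λ = 0.013546/14.1 = 0.0009607
  W_B = Wq_B + 1/μ = 0.0009607 + 0.05208 = 0.05304

Since W_B = 0.05304 < W_A = 0.08547, Option B (multiple servers) has the shorter time in system.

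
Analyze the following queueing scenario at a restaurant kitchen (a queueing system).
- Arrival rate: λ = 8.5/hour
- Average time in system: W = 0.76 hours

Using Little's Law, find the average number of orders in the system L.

Little's Law: L = λW
L = 8.5 × 0.76 = 6.4600 orders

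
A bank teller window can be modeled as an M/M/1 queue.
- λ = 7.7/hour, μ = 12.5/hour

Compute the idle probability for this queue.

ρ = λ/μ = 7.7/12.5 = 0.6160
P(0) = 1 - ρ = 1 - 0.6160 = 0.3840
The server is idle 38.40% of the time.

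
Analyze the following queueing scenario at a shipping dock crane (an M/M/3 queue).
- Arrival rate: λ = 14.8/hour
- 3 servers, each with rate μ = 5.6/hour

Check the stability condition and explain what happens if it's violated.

Stability requires ρ = λ/(cμ) < 1
ρ = 14.8/(3 × 5.6) = 14.8/16.80 = 0.8810
Since 0.8810 < 1, the system is STABLE.
The servers are busy 88.10% of the time.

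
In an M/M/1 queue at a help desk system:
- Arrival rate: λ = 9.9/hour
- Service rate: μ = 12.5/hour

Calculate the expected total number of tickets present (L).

ρ = λ/μ = 9.9/12.5 = 0.7920
For M/M/1: L = λ/(μ-λ)
L = 9.9/(12.5-9.9) = 9.9/2.60
L = 3.8077 tickets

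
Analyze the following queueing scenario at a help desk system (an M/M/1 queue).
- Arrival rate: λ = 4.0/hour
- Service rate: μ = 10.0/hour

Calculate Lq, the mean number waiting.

ρ = λ/μ = 4.0/10.0 = 0.4000
For M/M/1: Lq = λ²/(μ(μ-λ))
Lq = 16.00/(10.0 × 6.00)
Lq = 0.2667 tickets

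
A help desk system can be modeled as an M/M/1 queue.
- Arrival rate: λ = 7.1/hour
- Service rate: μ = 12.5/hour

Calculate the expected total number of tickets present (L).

ρ = λ/μ = 7.1/12.5 = 0.5680
For M/M/1: L = λ/(μ-λ)
L = 7.1/(12.5-7.1) = 7.1/5.40
L = 1.3148 tickets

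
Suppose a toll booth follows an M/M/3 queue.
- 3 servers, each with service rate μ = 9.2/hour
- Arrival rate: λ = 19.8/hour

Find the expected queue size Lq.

Traffic intensity: ρ = λ/(cμ) = 19.8/(3×9.2) = 0.7174
Since ρ = 0.7174 < 1, system is stable.
Offered load a = λ/μ = cρ = 19.8/9.2 = 2.1522
P₀ = [ Σₙ₌₀^2 aⁿ/n! + a^3/(3!(1-ρ)) ]⁻¹
Σ = a^0/0! + a^1/1! + a^2/2! = 1.0000 + 2.1522 + 2.3159 = 5.4681
a^3/(3!(1-ρ)) = 9.9686/(6 × 0.28261) = 5.8789
P₀ = 1/(5.4681 + 5.8789) = 0.08813
Lq = P₀·a^3·ρ / (3!(1-ρ)²) = 0.08813 × 9.9686 × 0.7174 / (6 × 0.07987) = 1.3152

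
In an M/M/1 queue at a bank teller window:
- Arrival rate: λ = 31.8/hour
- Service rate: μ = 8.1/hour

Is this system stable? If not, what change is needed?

Stability requires ρ = λ/(cμ) < 1
ρ = 31.8/(1 × 8.1) = 31.8/8.10 = 3.9259
Since 3.9259 ≥ 1, the system is UNSTABLE.
Queue grows without bound. Need μ > λ = 31.8.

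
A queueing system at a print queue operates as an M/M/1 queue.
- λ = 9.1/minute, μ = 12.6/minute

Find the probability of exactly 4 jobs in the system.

ρ = λ/μ = 9.1/12.6 = 0.72222
P(n) = (1-ρ)ρⁿ
P(4) = (1-0.72222) × 0.72222^4
P(4) = 0.27778 × 0.27207
P(4) = 0.07558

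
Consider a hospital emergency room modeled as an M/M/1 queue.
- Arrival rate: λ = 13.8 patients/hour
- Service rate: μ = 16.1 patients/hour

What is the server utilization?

Server utilization: ρ = λ/μ
ρ = 13.8/16.1 = 0.8571
The server is busy 85.71% of the time.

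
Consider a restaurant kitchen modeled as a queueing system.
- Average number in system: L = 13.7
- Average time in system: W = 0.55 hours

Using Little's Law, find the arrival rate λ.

Little's Law: L = λW, so λ = L/W
λ = 13.7/0.55 = 24.9091 orders/hour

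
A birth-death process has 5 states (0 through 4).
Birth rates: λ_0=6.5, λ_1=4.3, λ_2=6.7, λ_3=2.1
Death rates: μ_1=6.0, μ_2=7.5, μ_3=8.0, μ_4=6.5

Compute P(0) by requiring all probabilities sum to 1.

Ratios P(n)/P(0) = (λ₀···λₙ₋₁)/(μ₁···μₙ):
P(1)/P(0) = (6.5)/(6.0) = 1.0833
P(2)/P(0) = (6.5×4.3)/(6.0×7.5) = 0.6211
P(3)/P(0) = (6.5×4.3×6.7)/(6.0×7.5×8.0) = 0.5202
P(4)/P(0) = (6.5×4.3×6.7×2.1)/(6.0×7.5×8.0×6.5) = 0.1681

Normalization: ∑ P(n) = 1
P(0) × (1.0000 + 1.0833 + 0.6211 + 0.5202 + 0.1681) = 1
P(0) × 3.3927 = 1
P(0) = 1/3.3927 = 0.2948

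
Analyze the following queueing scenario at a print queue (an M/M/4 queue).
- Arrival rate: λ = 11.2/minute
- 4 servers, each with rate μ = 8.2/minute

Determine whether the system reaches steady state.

Stability requires ρ = λ/(cμ) < 1
ρ = 11.2/(4 × 8.2) = 11.2/32.80 = 0.3415
Since 0.3415 < 1, the system is STABLE.
The servers are busy 34.15% of the time.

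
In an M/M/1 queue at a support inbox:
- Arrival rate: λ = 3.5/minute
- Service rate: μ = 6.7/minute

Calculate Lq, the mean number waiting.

ρ = λ/μ = 3.5/6.7 = 0.5224
For M/M/1: Lq = λ²/(μ(μ-λ))
Lq = 12.25/(6.7 × 3.20)
Lq = 0.5714 emails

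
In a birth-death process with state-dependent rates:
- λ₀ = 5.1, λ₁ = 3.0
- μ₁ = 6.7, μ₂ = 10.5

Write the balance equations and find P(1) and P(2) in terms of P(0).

Balance equations:
State 0: λ₀P₀ = μ₁P₁ → P₁ = (λ₀/μ₁)P₀ = (5.1/6.7)P₀ = 0.7612P₀
State 1: P₂ = (λ₀λ₁)/(μ₁μ₂)P₀ = (5.1×3.0)/(6.7×10.5)P₀ = 0.2175P₀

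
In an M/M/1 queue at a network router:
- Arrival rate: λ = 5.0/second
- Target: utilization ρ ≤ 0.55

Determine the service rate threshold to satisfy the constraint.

ρ = λ/μ, so μ = λ/ρ
μ ≥ 5.0/0.55 = 9.0909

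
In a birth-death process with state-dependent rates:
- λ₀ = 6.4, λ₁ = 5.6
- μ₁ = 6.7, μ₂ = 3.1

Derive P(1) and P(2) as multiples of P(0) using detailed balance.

Balance equations:
State 0: λ₀P₀ = μ₁P₁ → P₁ = (λ₀/μ₁)P₀ = (6.4/6.7)P₀ = 0.9552P₀
State 1: P₂ = (λ₀λ₁)/(μ₁μ₂)P₀ = (6.4×5.6)/(6.7×3.1)P₀ = 1.7256P₀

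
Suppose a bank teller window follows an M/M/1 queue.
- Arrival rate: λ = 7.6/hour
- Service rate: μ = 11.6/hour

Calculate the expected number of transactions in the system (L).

ρ = λ/μ = 7.6/11.6 = 0.6552
For M/M/1: L = λ/(μ-λ)
L = 7.6/(11.6-7.6) = 7.6/4.00
L = 1.9000 transactions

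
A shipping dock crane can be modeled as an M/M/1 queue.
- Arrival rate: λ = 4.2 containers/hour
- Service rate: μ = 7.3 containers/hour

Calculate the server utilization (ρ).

Server utilization: ρ = λ/μ
ρ = 4.2/7.3 = 0.5753
The server is busy 57.53% of the time.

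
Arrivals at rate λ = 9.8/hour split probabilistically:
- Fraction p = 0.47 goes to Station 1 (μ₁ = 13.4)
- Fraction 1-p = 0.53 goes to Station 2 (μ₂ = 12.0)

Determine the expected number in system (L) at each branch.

Effective rates: λ₁ = 9.8×0.47 = 4.606, λ₂ = 9.8×0.53 = 5.194
Station 1: ρ₁ = 4.606/13.4 = 0.34373, L₁ = ρ₁/(1-ρ₁) = 0.34373/(1-0.34373) = 0.5238
Station 2: ρ₂ = 5.194/12.0 = 0.4328333, L₂ = ρ₂/(1-ρ₂) = 0.4328333/(1-0.4328333) = 0.7632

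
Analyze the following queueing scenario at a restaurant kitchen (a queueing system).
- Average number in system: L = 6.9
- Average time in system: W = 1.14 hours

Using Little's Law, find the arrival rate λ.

Little's Law: L = λW, so λ = L/W
λ = 6.9/1.14 = 6.0526 orders/hour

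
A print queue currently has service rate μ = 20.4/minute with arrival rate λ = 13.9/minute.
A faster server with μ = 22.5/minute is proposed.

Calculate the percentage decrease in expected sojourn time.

System 1: ρ₁ = 13.9/20.4 = 0.6814, W₁ = 1/(20.4-13.9) = 0.15385
System 2: ρ₂ = 13.9/22.5 = 0.6178, W₂ = 1/(22.5-13.9) = 0.11628
Improvement: (W₁-W₂)/W₁ = (0.15385-0.11628)/0.15385 = 24.42%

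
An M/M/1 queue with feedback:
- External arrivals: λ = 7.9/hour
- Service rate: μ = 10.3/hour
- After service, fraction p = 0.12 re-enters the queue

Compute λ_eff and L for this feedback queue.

Effective arrival rate: λ_eff = λ/(1-p) = 7.9/(1-0.12) = 7.9/0.88 = 8.9773
ρ = λ_eff/μ = 8.9773/10.3 = 0.87158
L = ρ/(1-ρ) = 0.87158/(1-0.87158) = 6.7869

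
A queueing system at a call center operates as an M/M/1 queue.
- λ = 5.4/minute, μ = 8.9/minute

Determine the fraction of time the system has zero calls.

ρ = λ/μ = 5.4/8.9 = 0.6067
P(0) = 1 - ρ = 1 - 0.6067 = 0.3933
The server is idle 39.33% of the time.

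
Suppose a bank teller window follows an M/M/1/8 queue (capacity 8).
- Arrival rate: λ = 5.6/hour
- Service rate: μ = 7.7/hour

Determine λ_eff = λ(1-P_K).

ρ = λ/μ = 5.6/7.7 = 0.727273
P₀ = (1-ρ)/(1-ρ^(K+1)) = (1-0.727273)/(1-0.727273^9) = 0.2727/0.9431 = 0.2892
P_K = P₀×ρ^K = 0.28919 × 0.727273^8 = 0.28919 × 0.078267 = 0.02263
λ_eff = λ(1-P_K) = 5.6 × (1 - 0.02263) = 5.6 × 0.97737 = 5.4733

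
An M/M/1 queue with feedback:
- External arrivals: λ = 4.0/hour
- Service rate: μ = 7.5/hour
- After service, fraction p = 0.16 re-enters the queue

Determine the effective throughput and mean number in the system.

Effective arrival rate: λ_eff = λ/(1-p) = 4.0/(1-0.16) = 4.0/0.84 = 4.7619
ρ = λ_eff/μ = 4.7619/7.5 = 0.63492
L = ρ/(1-ρ) = 0.63492/(1-0.63492) = 1.7391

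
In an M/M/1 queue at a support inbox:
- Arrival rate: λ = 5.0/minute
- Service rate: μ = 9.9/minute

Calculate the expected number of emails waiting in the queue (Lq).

ρ = λ/μ = 5.0/9.9 = 0.5051
For M/M/1: Lq = λ²/(μ(μ-λ))
Lq = 25.00/(9.9 × 4.90)
Lq = 0.5154 emails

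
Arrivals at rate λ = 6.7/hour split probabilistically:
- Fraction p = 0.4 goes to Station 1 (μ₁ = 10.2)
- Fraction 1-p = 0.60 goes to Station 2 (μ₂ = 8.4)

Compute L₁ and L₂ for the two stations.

Effective rates: λ₁ = 6.7×0.4 = 2.68, λ₂ = 6.7×0.60 = 4.02
Station 1: ρ₁ = 2.68/10.2 = 0.26275, L₁ = ρ₁/(1-ρ₁) = 0.26275/(1-0.26275) = 0.3564
Station 2: ρ₂ = 4.02/8.4 = 0.47857, L₂ = ρ₂/(1-ρ₂) = 0.47857/(1-0.47857) = 0.9178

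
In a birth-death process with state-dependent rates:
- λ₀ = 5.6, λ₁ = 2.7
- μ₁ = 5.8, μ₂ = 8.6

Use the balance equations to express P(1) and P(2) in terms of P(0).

Balance equations:
State 0: λ₀P₀ = μ₁P₁ → P₁ = (λ₀/μ₁)P₀ = (5.6/5.8)P₀ = 0.9655P₀
State 1: P₂ = (λ₀λ₁)/(μ₁μ₂)P₀ = (5.6×2.7)/(5.8×8.6)P₀ = 0.3031P₀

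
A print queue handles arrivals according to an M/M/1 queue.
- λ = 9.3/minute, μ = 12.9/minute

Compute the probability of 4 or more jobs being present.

ρ = λ/μ = 9.3/12.9 = 0.7209
P(N ≥ n) = ρⁿ
P(N ≥ 4) = 0.7209^4
P(N ≥ 4) = 0.2701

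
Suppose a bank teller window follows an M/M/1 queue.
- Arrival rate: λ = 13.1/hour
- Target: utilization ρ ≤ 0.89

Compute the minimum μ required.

ρ = λ/μ, so μ = λ/ρ
μ ≥ 13.1/0.89 = 14.7191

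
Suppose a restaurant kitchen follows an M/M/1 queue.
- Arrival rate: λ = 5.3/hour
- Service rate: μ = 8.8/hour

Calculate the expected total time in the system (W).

First, compute utilization: ρ = λ/μ = 5.3/8.8 = 0.6023
For M/M/1: W = 1/(μ-λ)
W = 1/(8.8-5.3) = 1/3.50
W = 0.2857 hours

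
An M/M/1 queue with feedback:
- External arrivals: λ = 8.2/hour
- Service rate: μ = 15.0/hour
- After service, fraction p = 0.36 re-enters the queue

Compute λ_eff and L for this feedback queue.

Effective arrival rate: λ_eff = λ/(1-p) = 8.2/(1-0.36) = 8.2/0.64 = 12.8125
ρ = λ_eff/μ = 12.8125/15.0 = 0.8541667
L = ρ/(1-ρ) = 0.8541667/(1-0.8541667) = 5.8571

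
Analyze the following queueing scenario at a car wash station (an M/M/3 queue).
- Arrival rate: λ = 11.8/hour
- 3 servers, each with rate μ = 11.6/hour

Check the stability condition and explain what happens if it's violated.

Stability requires ρ = λ/(cμ) < 1
ρ = 11.8/(3 × 11.6) = 11.8/34.80 = 0.3391
Since 0.3391 < 1, the system is STABLE.
The servers are busy 33.91% of the time.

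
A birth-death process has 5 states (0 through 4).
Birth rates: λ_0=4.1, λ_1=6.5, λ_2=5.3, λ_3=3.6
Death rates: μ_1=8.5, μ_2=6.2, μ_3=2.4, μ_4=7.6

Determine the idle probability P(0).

Ratios P(n)/P(0) = (λ₀···λₙ₋₁)/(μ₁···μₙ):
P(1)/P(0) = (4.1)/(8.5) = 0.4824
P(2)/P(0) = (4.1×6.5)/(8.5×6.2) = 0.5057
P(3)/P(0) = (4.1×6.5×5.3)/(8.5×6.2×2.4) = 1.1167
P(4)/P(0) = (4.1×6.5×5.3×3.6)/(8.5×6.2×2.4×7.6) = 0.5290

Normalization: ∑ P(n) = 1
P(0) × (1.0000 + 0.4824 + 0.5057 + 1.1167 + 0.5290) = 1
P(0) × 3.6338 = 1
P(0) = 1/3.6338 = 0.2752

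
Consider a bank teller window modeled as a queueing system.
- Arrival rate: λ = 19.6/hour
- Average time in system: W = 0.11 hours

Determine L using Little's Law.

Little's Law: L = λW
L = 19.6 × 0.11 = 2.1560 transactions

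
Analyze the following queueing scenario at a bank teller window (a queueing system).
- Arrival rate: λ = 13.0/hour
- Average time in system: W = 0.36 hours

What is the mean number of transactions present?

Little's Law: L = λW
L = 13.0 × 0.36 = 4.6800 transactions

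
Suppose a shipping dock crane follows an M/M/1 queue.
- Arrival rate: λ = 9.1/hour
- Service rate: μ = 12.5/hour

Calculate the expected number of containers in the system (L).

ρ = λ/μ = 9.1/12.5 = 0.7280
For M/M/1: L = λ/(μ-λ)
L = 9.1/(12.5-9.1) = 9.1/3.40
L = 2.6765 containers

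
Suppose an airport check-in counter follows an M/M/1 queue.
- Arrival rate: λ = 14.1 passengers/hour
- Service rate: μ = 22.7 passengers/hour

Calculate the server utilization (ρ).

Server utilization: ρ = λ/μ
ρ = 14.1/22.7 = 0.6211
The server is busy 62.11% of the time.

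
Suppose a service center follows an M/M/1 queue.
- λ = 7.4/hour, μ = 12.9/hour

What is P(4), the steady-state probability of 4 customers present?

ρ = λ/μ = 7.4/12.9 = 0.57364
P(n) = (1-ρ)ρⁿ
P(4) = (1-0.57364) × 0.57364^4
P(4) = 0.42636 × 0.10828
P(4) = 0.04617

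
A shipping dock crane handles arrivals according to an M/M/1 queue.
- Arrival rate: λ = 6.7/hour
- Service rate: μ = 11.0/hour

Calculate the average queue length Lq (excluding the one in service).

ρ = λ/μ = 6.7/11.0 = 0.6091
For M/M/1: Lq = λ²/(μ(μ-λ))
Lq = 44.89/(11.0 × 4.30)
Lq = 0.9490 containers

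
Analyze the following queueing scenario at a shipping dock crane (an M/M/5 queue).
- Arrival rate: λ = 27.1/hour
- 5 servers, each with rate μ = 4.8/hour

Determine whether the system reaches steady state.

Stability requires ρ = λ/(cμ) < 1
ρ = 27.1/(5 × 4.8) = 27.1/24.00 = 1.1292
Since 1.1292 ≥ 1, the system is UNSTABLE.
Need c > λ/μ = 27.1/4.8 = 5.65.
Minimum servers needed: c = 6.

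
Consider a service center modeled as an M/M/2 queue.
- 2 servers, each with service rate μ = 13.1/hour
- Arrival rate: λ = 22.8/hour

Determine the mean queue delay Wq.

Traffic intensity: ρ = λ/(cμ) = 22.8/(2×13.1) = 0.8702
Since ρ = 0.8702 < 1, system is stable.
Offered load a = λ/μ = cρ = 22.8/13.1 = 1.7405
P₀ = [ Σₙ₌₀^1 aⁿ/n! + a^2/(2!(1-ρ)) ]⁻¹
Σ = a^0/0! + a^1/1! = 1.0000 + 1.7405 = 2.7405
a^2/(2!(1-ρ)) = 3.02919/(2 × 0.129771) = 11.6713
P₀ = 1/(2.7405 + 11.6713) = 0.06939
Lq = P₀·a^2·ρ / (2!(1-ρ)²) = 0.0693878 × 3.02919 × 0.870229 / (2 × 0.0168405) = 5.4307
Wq = Lq/λ = 5.4307/22.8 = 0.2382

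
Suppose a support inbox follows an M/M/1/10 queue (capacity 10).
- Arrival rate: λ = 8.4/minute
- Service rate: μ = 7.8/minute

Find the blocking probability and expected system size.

ρ = λ/μ = 8.4/7.8 = 1.07692
P₀ = (1-ρ)/(1-ρ^(K+1)) = (1-1.07692)/(1-1.07692^11) = -0.07692/-1.2595 = 0.06107
P_K = P₀×ρ^K = 0.06107 × 1.07692^10 = 0.06107 × 2.0981 = 0.1281
Blocking probability P_10 = 0.1281 (12.81%)
L = ρ[1 - (K+1)ρ^K + Kρ^(K+1)] / [(1-ρ)(1-ρ^(K+1))]
L = 1.07692 × (1 - 11×2.098140 + 10×2.259529) / ((1 - 1.07692) × (1 - 2.259529)) = 5.7329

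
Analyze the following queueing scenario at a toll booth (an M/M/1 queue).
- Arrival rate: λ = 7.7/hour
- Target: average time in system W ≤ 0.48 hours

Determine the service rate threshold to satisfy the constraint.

For M/M/1: W = 1/(μ-λ)
Need W ≤ 0.48, so 1/(μ-λ) ≤ 0.48
μ - λ ≥ 1/0.48 = 2.0833
μ ≥ 7.7 + 2.0833 = 9.7833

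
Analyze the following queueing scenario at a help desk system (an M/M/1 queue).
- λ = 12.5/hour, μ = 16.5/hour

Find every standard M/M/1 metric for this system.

Step 1: ρ = λ/μ = 12.5/16.5 = 0.7576
Step 2: L = λ/(μ-λ) = 12.5/4.00 = 3.1250
Step 3: Lq = λ²/(μ(μ-λ)) = 156.25/(16.5×4.00) = 2.3674
Step 4: W = 1/(μ-λ) = 1/4.00 = 0.2500
Step 5: Wq = λ/(μ(μ-λ)) = 12.5/(16.5×4.00) = 0.1894
Step 6: P(0) = 1-ρ = 0.2424
Verify: L = λW = 12.5×0.2500 = 3.1250 ✔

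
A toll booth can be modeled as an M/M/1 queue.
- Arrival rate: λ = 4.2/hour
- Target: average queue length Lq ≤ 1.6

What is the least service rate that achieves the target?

For M/M/1: Lq = λ²/(μ(μ-λ))
Need Lq ≤ 1.6, i.e. μ(μ-λ) ≥ λ²/1.6
μ² - 4.2μ - 17.64/1.6 ≥ 0  →  μ² - 4.2μ - 11.0250 ≥ 0
Quadratic formula (positive root): μ = [λ + √(λ² + 4×11.0250)]/2
Discriminant: 17.64 + 4×11.0250 = 61.7400, √61.7400 = 7.85748
μ ≥ (4.2 + 7.85748)/2 = 6.0287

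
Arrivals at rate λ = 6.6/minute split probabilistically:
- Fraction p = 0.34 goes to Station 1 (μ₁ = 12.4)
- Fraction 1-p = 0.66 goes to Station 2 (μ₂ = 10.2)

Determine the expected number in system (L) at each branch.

Effective rates: λ₁ = 6.6×0.34 = 2.244, λ₂ = 6.6×0.66 = 4.356
Station 1: ρ₁ = 2.244/12.4 = 0.1810, L₁ = ρ₁/(1-ρ₁) = 0.1810/(1-0.1810) = 0.2210
Station 2: ρ₂ = 4.356/10.2 = 0.42706, L₂ = ρ₂/(1-ρ₂) = 0.42706/(1-0.42706) = 0.7454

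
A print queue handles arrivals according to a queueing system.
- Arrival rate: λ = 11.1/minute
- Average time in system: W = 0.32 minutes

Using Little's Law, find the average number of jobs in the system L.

Little's Law: L = λW
L = 11.1 × 0.32 = 3.5520 jobs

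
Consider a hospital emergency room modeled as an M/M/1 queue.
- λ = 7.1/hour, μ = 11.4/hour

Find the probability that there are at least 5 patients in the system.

ρ = λ/μ = 7.1/11.4 = 0.62281
P(N ≥ n) = ρⁿ
P(N ≥ 5) = 0.62281^5
P(N ≥ 5) = 0.09371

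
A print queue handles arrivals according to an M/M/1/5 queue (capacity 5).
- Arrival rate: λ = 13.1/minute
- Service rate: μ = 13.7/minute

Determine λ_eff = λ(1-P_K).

ρ = λ/μ = 13.1/13.7 = 0.9562
P₀ = (1-ρ)/(1-ρ^(K+1)) = (1-0.9562)/(1-0.9562^6) = 0.04380/0.2356 = 0.1859
P_K = P₀×ρ^K = 0.1859 × 0.9562^5 = 0.1859 × 0.7994 = 0.1486
λ_eff = λ(1-P_K) = 13.1 × (1 - 0.14858) = 13.1 × 0.85142 = 11.1536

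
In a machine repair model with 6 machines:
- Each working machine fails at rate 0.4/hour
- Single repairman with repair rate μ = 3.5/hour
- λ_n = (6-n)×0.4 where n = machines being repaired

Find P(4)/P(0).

P(4)/P(0) = ∏_{i=0}^{4-1} λ_i/μ_{i+1}
= (6-0)×0.4/3.5 × (6-1)×0.4/3.5 × (6-2)×0.4/3.5 × (6-3)×0.4/3.5
= 0.06141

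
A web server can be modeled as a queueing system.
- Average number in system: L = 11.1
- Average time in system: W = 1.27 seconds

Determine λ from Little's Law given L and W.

Little's Law: L = λW, so λ = L/W
λ = 11.1/1.27 = 8.7402 requests/second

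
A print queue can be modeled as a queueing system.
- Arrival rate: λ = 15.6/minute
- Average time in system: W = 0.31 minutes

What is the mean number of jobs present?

Little's Law: L = λW
L = 15.6 × 0.31 = 4.8360 jobs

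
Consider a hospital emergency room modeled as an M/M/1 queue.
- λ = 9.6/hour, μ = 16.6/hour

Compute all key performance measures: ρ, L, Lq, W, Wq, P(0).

Step 1: ρ = λ/μ = 9.6/16.6 = 0.5783
Step 2: L = λ/(μ-λ) = 9.6/7.00 = 1.3714
Step 3: Lq = λ²/(μ(μ-λ)) = 92.16/(16.6×7.00) = 0.7931
Step 4: W = 1/(μ-λ) = 1/7.00 = 0.142857
Step 5: Wq = λ/(μ(μ-λ)) = 9.6/(16.6×7.00) = 0.08262
Step 6: P(0) = 1-ρ = 0.4217
Verify: L = λW = 9.6×0.142857 = 1.3714 ✔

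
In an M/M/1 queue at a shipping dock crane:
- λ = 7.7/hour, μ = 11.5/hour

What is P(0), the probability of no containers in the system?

ρ = λ/μ = 7.7/11.5 = 0.6696
P(0) = 1 - ρ = 1 - 0.6696 = 0.3304
The server is idle 33.04% of the time.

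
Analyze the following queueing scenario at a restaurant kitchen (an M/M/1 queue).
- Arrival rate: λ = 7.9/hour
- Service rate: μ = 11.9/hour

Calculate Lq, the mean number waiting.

ρ = λ/μ = 7.9/11.9 = 0.6639
For M/M/1: Lq = λ²/(μ(μ-λ))
Lq = 62.41/(11.9 × 4.00)
Lq = 1.3111 orders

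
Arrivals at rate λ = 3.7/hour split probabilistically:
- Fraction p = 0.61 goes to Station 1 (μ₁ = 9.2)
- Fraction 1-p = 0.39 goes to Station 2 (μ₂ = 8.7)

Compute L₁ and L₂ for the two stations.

Effective rates: λ₁ = 3.7×0.61 = 2.257, λ₂ = 3.7×0.39 = 1.443
Station 1: ρ₁ = 2.257/9.2 = 0.24533, L₁ = ρ₁/(1-ρ₁) = 0.24533/(1-0.24533) = 0.3251
Station 2: ρ₂ = 1.443/8.7 = 0.16586, L₂ = ρ₂/(1-ρ₂) = 0.16586/(1-0.16586) = 0.1988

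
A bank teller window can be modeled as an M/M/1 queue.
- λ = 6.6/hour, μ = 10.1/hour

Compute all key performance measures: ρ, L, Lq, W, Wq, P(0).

Step 1: ρ = λ/μ = 6.6/10.1 = 0.6535
Step 2: L = λ/(μ-λ) = 6.6/3.50 = 1.8857
Step 3: Lq = λ²/(μ(μ-λ)) = 43.56/(10.1×3.50) = 1.2322
Step 4: W = 1/(μ-λ) = 1/3.50 = 0.28571
Step 5: Wq = λ/(μ(μ-λ)) = 6.6/(10.1×3.50) = 0.1867
Step 6: P(0) = 1-ρ = 0.3465
Verify: L = λW = 6.6×0.28571 = 1.8857 ✔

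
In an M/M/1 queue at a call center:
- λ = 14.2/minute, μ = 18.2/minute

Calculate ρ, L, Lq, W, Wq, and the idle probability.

Step 1: ρ = λ/μ = 14.2/18.2 = 0.7802
Step 2: L = λ/(μ-λ) = 14.2/4.00 = 3.5500
Step 3: Lq = λ²/(μ(μ-λ)) = 201.64/(18.2×4.00) = 2.7698
Step 4: W = 1/(μ-λ) = 1/4.00 = 0.2500
Step 5: Wq = λ/(μ(μ-λ)) = 14.2/(18.2×4.00) = 0.1951
Step 6: P(0) = 1-ρ = 0.2198
Verify: L = λW = 14.2×0.2500 = 3.5500 ✔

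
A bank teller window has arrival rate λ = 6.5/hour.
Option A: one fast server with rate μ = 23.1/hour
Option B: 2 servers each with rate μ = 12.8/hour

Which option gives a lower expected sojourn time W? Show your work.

Option A: single server μ = 23.1 (M/M/1)
  ρ_A = 6.5/23.1 = 0.2814
  W_A = 1/(μ-λ) = 1/(23.1-6.5) = 1/16.60 = 0.06024

Option B: 2 servers μ = 12.8 (M/M/2)
  ρ_B = λ/(cμ) = 6.5/(2×12.8) = 0.2539
  Offered load a = λ/μ = cρ = 6.5/12.8 = 0.5078
  P₀ = [ Σₙ₌₀^1 aⁿ/n! + a^2/(2!(1-ρ)) ]⁻¹
  Σ = a^0/0! + a^1/1! = 1.0000 + 0.5078 = 1.5078
  a^2/(2!(1-ρ)) = 0.2579/(2 × 0.7461) = 0.1728
  P₀ = 1/(1.5078 + 0.1728) = 0.5950
  Lq = P₀·a^2·ρ / (2!(1-ρ)²) = 0.5950 × 0.2579 × 0.2539 / (2 × 0.5567) = 0.03499
  Wq_B = Lq/λ = 0.034994/6.5 = 0.0053837
  W_B = Wq_B + 1/μ = 0.0053837 + 0.078125 = 0.08351

Since W_A = 0.06024 < W_B = 0.08351, Option A (single fast server) has the shorter time in system.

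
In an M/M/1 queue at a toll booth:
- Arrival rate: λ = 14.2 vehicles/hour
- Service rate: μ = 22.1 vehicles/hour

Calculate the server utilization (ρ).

Server utilization: ρ = λ/μ
ρ = 14.2/22.1 = 0.6425
The server is busy 64.25% of the time.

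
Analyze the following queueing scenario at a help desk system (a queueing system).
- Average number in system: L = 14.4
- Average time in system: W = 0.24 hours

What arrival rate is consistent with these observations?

Little's Law: L = λW, so λ = L/W
λ = 14.4/0.24 = 60.0000 tickets/hour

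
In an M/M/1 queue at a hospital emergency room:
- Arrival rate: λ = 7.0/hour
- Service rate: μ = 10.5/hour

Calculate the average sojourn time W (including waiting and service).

First, compute utilization: ρ = λ/μ = 7.0/10.5 = 0.6667
For M/M/1: W = 1/(μ-λ)
W = 1/(10.5-7.0) = 1/3.50
W = 0.2857 hours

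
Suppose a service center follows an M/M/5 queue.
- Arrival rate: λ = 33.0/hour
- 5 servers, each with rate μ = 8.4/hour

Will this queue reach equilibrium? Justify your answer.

Stability requires ρ = λ/(cμ) < 1
ρ = 33.0/(5 × 8.4) = 33.0/42.00 = 0.7857
Since 0.7857 < 1, the system is STABLE.
The servers are busy 78.57% of the time.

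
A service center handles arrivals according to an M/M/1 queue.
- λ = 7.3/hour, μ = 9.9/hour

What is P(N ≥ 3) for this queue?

ρ = λ/μ = 7.3/9.9 = 0.73737
P(N ≥ n) = ρⁿ
P(N ≥ 3) = 0.73737^3
P(N ≥ 3) = 0.4009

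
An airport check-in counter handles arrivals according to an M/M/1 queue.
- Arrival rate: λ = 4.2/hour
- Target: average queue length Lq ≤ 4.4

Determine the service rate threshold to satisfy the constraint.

For M/M/1: Lq = λ²/(μ(μ-λ))
Need Lq ≤ 4.4, i.e. μ(μ-λ) ≥ λ²/4.4
μ² - 4.2μ - 17.64/4.4 ≥ 0  →  μ² - 4.2μ - 4.00909 ≥ 0
Quadratic formula (positive root): μ = [λ + √(λ² + 4×4.00909)]/2
Discriminant: 17.64 + 4×4.00909 = 33.67636, √33.67636 = 5.80313
μ ≥ (4.2 + 5.80313)/2 = 5.0016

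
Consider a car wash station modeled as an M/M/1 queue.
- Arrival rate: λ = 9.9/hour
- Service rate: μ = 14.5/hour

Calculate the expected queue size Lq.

ρ = λ/μ = 9.9/14.5 = 0.6828
For M/M/1: Lq = λ²/(μ(μ-λ))
Lq = 98.01/(14.5 × 4.60)
Lq = 1.4694 cars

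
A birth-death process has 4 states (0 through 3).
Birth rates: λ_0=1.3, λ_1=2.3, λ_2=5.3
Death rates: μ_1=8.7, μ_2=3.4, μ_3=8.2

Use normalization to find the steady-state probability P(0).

Ratios P(n)/P(0) = (λ₀···λₙ₋₁)/(μ₁···μₙ):
P(1)/P(0) = (1.3)/(8.7) = 0.1494
P(2)/P(0) = (1.3×2.3)/(8.7×3.4) = 0.1011
P(3)/P(0) = (1.3×2.3×5.3)/(8.7×3.4×8.2) = 0.06533

Normalization: ∑ P(n) = 1
P(0) × (1.0000 + 0.1494 + 0.1011 + 0.06533) = 1
P(0) × 1.3158 = 1
P(0) = 1/1.3158 = 0.7600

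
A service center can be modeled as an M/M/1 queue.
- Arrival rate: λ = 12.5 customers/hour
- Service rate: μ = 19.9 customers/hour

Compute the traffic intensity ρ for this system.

Server utilization: ρ = λ/μ
ρ = 12.5/19.9 = 0.6281
The server is busy 62.81% of the time.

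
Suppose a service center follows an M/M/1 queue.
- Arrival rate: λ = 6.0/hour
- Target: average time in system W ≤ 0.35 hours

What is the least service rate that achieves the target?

For M/M/1: W = 1/(μ-λ)
Need W ≤ 0.35, so 1/(μ-λ) ≤ 0.35
μ - λ ≥ 1/0.35 = 2.8571
μ ≥ 6.0 + 2.8571 = 8.8571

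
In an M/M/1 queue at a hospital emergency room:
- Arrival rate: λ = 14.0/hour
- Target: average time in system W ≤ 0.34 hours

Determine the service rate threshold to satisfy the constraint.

For M/M/1: W = 1/(μ-λ)
Need W ≤ 0.34, so 1/(μ-λ) ≤ 0.34
μ - λ ≥ 1/0.34 = 2.9412
μ ≥ 14.0 + 2.9412 = 16.9412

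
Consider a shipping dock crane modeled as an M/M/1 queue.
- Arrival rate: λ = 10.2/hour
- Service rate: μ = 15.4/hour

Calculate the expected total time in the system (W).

First, compute utilization: ρ = λ/μ = 10.2/15.4 = 0.6623
For M/M/1: W = 1/(μ-λ)
W = 1/(15.4-10.2) = 1/5.20
W = 0.1923 hours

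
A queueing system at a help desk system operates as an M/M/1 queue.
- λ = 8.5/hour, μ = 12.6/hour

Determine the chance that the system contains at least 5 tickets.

ρ = λ/μ = 8.5/12.6 = 0.6746
P(N ≥ n) = ρⁿ
P(N ≥ 5) = 0.6746^5
P(N ≥ 5) = 0.1397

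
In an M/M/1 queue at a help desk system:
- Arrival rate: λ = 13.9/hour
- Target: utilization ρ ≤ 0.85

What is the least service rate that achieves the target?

ρ = λ/μ, so μ = λ/ρ
μ ≥ 13.9/0.85 = 16.3529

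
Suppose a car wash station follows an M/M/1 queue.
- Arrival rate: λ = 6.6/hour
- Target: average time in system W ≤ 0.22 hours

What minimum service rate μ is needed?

For M/M/1: W = 1/(μ-λ)
Need W ≤ 0.22, so 1/(μ-λ) ≤ 0.22
μ - λ ≥ 1/0.22 = 4.5455
μ ≥ 6.6 + 4.5455 = 11.1455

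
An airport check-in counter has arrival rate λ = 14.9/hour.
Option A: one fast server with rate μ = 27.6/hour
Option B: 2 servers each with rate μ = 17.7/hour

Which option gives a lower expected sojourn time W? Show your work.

Option A: single server μ = 27.6 (M/M/1)
  ρ_A = 14.9/27.6 = 0.5399
  W_A = 1/(μ-λ) = 1/(27.6-14.9) = 1/12.70 = 0.07874

Option B: 2 servers μ = 17.7 (M/M/2)
  ρ_B = λ/(cμ) = 14.9/(2×17.7) = 0.4209
  Offered load a = λ/μ = cρ = 14.9/17.7 = 0.8418
  P₀ = [ Σₙ₌₀^1 aⁿ/n! + a^2/(2!(1-ρ)) ]⁻¹
  Σ = a^0/0! + a^1/1! = 1.0000 + 0.8418 = 1.8418
  a^2/(2!(1-ρ)) = 0.708641/(2 × 0.579096) = 0.6119
  P₀ = 1/(1.8418 + 0.61185) = 0.4076
  Lq = P₀·a^2·ρ / (2!(1-ρ)²) = 0.4076 × 0.7086 × 0.4209 / (2 × 0.3354) = 0.1812
  Wq_B = Lq/λ = 0.1812/14.9 = 0.01216
  W_B = Wq_B + 1/μ = 0.01216 + 0.05650 = 0.06866

Since W_B = 0.06866 < W_A = 0.07874, Option B (multiple servers) has the shorter time in system.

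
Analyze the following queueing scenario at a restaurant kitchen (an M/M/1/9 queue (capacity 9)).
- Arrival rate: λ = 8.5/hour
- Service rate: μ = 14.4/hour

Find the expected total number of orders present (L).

ρ = λ/μ = 8.5/14.4 = 0.59028
P₀ = (1-ρ)/(1-ρ^(K+1)) = (1-0.59028)/(1-0.59028^10) = 0.4097/0.9949 = 0.4118
P_K = P₀×ρ^K = 0.4118 × 0.59028^9 = 0.4118 × 0.008700 = 0.003583
L = ρ[1 - (K+1)ρ^K + Kρ^(K+1)] / [(1-ρ)(1-ρ^(K+1))]
L = 0.59028 × (1 - 10×0.008700 + 9×0.005135) / ((1 - 0.59028) × (1 - 0.005135)) = 1.3891 orders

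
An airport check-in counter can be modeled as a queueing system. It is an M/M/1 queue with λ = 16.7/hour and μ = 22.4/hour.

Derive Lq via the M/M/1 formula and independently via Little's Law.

Method 1 (direct): Lq = λ²/(μ(μ-λ)) = 278.89/(22.4 × 5.70) = 2.1843

Method 2 (Little's Law):
W = 1/(μ-λ) = 1/5.70 = 0.175439
Wq = W - 1/μ = 0.175439 - 0.0446429 = 0.130796
Lq = λWq = 16.7 × 0.130796 = 2.1843 ✔ (matches Method 1)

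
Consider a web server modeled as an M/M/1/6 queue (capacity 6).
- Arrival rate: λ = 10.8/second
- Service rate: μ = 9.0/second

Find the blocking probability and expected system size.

ρ = λ/μ = 10.8/9.0 = 1.2000
P₀ = (1-ρ)/(1-ρ^(K+1)) = (1-1.2000)/(1-1.2000^7) = -0.2000/-2.5832 = 0.07742
P_K = P₀×ρ^K = 0.07742 × 1.2000^6 = 0.07742 × 2.9860 = 0.2312
Blocking probability P_6 = 0.2312 (23.12%)
L = ρ[1 - (K+1)ρ^K + Kρ^(K+1)] / [(1-ρ)(1-ρ^(K+1))]
L = 1.2000 × (1 - 7×2.9860 + 6×3.5832) / ((1 - 1.2000) × (1 - 3.5832)) = 3.7098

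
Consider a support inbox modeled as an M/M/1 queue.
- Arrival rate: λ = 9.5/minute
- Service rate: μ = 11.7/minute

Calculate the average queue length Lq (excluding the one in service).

ρ = λ/μ = 9.5/11.7 = 0.8120
For M/M/1: Lq = λ²/(μ(μ-λ))
Lq = 90.25/(11.7 × 2.20)
Lq = 3.5062 emails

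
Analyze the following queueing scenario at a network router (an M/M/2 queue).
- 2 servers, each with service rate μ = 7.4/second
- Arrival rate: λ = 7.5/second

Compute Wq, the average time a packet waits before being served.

Traffic intensity: ρ = λ/(cμ) = 7.5/(2×7.4) = 0.5068
Since ρ = 0.5068 < 1, system is stable.
Offered load a = λ/μ = cρ = 7.5/7.4 = 1.0135
P₀ = [ Σₙ₌₀^1 aⁿ/n! + a^2/(2!(1-ρ)) ]⁻¹
Σ = a^0/0! + a^1/1! = 1.0000 + 1.0135 = 2.0135
a^2/(2!(1-ρ)) = 1.0272/(2 × 0.49324) = 1.0413
P₀ = 1/(2.0135 + 1.0413) = 0.3274
Lq = P₀·a^2·ρ / (2!(1-ρ)²) = 0.32735 × 1.0272 × 0.50676 / (2 × 0.24329) = 0.3502
Wq = Lq/λ = 0.3502/7.5 = 0.04669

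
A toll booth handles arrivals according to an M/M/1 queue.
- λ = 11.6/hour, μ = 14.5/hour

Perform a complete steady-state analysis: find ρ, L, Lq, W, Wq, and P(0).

Step 1: ρ = λ/μ = 11.6/14.5 = 0.8000
Step 2: L = λ/(μ-λ) = 11.6/2.90 = 4.0000
Step 3: Lq = λ²/(μ(μ-λ)) = 134.56/(14.5×2.90) = 3.2000
Step 4: W = 1/(μ-λ) = 1/2.90 = 0.34483
Step 5: Wq = λ/(μ(μ-λ)) = 11.6/(14.5×2.90) = 0.2759
Step 6: P(0) = 1-ρ = 0.2000
Verify: L = λW = 11.6×0.34483 = 4.0000 ✔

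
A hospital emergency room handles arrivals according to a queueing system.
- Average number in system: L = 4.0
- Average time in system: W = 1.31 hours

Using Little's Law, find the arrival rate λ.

Little's Law: L = λW, so λ = L/W
λ = 4.0/1.31 = 3.0534 patients/hour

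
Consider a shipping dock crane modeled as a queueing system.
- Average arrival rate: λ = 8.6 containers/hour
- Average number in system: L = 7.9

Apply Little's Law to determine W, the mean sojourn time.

Little's Law: L = λW, so W = L/λ
W = 7.9/8.6 = 0.9186 hours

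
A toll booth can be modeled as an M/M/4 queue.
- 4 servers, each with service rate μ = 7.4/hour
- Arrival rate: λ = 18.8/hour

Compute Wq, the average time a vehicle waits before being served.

Traffic intensity: ρ = λ/(cμ) = 18.8/(4×7.4) = 0.6351
Since ρ = 0.6351 < 1, system is stable.
Offered load a = λ/μ = cρ = 18.8/7.4 = 2.5405
P₀ = [ Σₙ₌₀^3 aⁿ/n! + a^4/(4!(1-ρ)) ]⁻¹
Σ = a^0/0! + a^1/1! + a^2/2! + a^3/3! = 1.0000 + 2.5405 + 3.2272 + 2.7329 = 9.5006
a^4/(4!(1-ρ)) = 41.6586/(24 × 0.364865) = 4.7573
P₀ = 1/(9.5006 + 4.7573) = 0.07014
Lq = P₀·a^4·ρ / (4!(1-ρ)²) = 0.070136 × 41.6586 × 0.63514 / (24 × 0.13313) = 0.5808
Wq = Lq/λ = 0.5808/18.8 = 0.03089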